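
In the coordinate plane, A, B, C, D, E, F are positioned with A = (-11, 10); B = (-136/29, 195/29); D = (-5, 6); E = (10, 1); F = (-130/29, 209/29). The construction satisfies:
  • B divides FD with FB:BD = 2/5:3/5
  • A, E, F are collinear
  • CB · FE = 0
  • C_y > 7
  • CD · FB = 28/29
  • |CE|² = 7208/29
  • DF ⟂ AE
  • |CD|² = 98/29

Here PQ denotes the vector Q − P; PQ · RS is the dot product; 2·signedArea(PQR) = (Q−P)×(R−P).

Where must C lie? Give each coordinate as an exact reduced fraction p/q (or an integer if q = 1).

1. C_x = -124/29  [CB · FE = 0 ∩ CD · FB = 28/29]
2. C_y = 223/29  [CB · FE = 0 ∩ CD · FB = 28/29]
   → C = (-124/29, 223/29)

C = (-124/29, 223/29)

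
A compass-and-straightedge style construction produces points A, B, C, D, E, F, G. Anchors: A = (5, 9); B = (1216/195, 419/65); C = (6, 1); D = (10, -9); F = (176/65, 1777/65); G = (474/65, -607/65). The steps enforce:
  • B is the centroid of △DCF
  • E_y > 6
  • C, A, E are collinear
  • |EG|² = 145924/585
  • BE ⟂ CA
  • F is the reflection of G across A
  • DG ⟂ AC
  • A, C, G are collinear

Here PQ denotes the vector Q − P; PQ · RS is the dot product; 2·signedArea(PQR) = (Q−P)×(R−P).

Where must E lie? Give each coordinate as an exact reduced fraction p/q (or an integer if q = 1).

1. E_x = 16/3  [C, A, E are collinear ∩ BE ⟂ CA]
2. E_y = 19/3  [C, A, E are collinear ∩ BE ⟂ CA]
   → E = (16/3, 19/3)

E = (16/3, 19/3)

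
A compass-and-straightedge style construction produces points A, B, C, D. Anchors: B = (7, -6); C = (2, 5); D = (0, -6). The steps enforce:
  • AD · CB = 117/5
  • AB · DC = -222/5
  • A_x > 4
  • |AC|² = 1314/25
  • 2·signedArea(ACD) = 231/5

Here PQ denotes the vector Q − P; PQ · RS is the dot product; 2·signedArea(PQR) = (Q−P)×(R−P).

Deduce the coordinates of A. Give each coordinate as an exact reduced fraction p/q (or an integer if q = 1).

A = (5, -8/5)

1. A_x = 5  [AD · CB = 117/5 ∩ AB · DC = -222/5]
2. A_y = -8/5  [AD · CB = 117/5 ∩ AB · DC = -222/5]
   → A = (5, -8/5)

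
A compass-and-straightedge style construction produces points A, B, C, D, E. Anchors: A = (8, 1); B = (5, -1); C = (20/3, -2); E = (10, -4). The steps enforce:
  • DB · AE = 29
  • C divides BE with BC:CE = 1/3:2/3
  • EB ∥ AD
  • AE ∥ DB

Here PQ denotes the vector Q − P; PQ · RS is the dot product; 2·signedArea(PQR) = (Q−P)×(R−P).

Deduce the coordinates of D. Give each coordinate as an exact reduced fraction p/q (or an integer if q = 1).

D = (3, 4)

1. D_x = 3  [AE ∥ DB ∩ EB ∥ AD]
2. D_y = 4  [AE ∥ DB ∩ EB ∥ AD]
   → D = (3, 4)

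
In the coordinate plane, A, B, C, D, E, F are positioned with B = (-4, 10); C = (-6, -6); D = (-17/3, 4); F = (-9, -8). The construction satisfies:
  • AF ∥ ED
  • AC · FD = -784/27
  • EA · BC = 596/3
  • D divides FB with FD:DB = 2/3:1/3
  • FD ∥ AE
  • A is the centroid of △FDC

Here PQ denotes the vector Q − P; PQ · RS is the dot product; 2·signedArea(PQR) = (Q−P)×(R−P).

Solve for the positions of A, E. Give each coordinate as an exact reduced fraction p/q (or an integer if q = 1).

A = (-62/9, -10/3)
E = (-32/9, 26/3)

1. A_x = -62/9  [A is the centroid of △FDC]
2. A_y = -10/3  [A is the centroid of △FDC]
   → A = (-62/9, -10/3)
3. E_x = -32/9  [AF ∥ ED ∩ FD ∥ AE]
4. E_y = 26/3  [AF ∥ ED ∩ FD ∥ AE]
   → E = (-32/9, 26/3)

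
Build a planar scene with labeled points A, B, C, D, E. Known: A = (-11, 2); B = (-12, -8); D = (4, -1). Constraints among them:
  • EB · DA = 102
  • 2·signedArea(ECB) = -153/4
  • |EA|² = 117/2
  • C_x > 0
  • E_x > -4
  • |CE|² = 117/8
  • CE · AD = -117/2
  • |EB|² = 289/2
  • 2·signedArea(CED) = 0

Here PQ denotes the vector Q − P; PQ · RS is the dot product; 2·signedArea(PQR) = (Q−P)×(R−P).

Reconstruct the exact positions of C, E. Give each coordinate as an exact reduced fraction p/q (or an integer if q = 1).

C = (1/4, -1/4)
E = (-7/2, 1/2)

1. E_x = -7/2  [line 15·x + -3·y + 54 = 0 ∩ |EB|² = 289/2]
2. E_y = 1/2  [line 15·x + -3·y + 54 = 0 ∩ |EB|² = 289/2]
   → E = (-7/2, 1/2)
3. C_x = 1/4  [2·signedArea(CED) = 0 ∩ 2·signedArea(ECB) = -153/4]
4. C_y = -1/4  [2·signedArea(CED) = 0 ∩ 2·signedArea(ECB) = -153/4]
   → C = (1/4, -1/4)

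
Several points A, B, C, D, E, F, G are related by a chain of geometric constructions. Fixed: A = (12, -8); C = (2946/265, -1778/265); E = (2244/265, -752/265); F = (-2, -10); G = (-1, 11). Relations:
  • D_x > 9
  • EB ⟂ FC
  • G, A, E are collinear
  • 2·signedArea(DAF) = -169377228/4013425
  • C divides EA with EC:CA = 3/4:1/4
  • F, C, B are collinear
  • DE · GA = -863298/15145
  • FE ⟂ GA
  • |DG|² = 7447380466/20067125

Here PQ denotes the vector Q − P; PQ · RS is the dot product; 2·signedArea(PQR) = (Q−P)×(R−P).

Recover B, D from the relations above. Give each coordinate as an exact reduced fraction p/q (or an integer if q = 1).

1. B_x = 7656432/802685  [F, C, B are collinear ∩ EB ⟂ FC]
2. B_y = -5703406/802685  [F, C, B are collinear ∩ EB ⟂ FC]
   → B = (7656432/802685, -5703406/802685)
3. D_x = 36563448/4013425  [2·signedArea(DAF) = -169377228/4013425 ∩ DE · GA = -863298/15145]
4. D_y = -21665834/4013425  [2·signedArea(DAF) = -169377228/4013425 ∩ DE · GA = -863298/15145]
   → D = (36563448/4013425, -21665834/4013425)

B = (7656432/802685, -5703406/802685)
D = (36563448/4013425, -21665834/4013425)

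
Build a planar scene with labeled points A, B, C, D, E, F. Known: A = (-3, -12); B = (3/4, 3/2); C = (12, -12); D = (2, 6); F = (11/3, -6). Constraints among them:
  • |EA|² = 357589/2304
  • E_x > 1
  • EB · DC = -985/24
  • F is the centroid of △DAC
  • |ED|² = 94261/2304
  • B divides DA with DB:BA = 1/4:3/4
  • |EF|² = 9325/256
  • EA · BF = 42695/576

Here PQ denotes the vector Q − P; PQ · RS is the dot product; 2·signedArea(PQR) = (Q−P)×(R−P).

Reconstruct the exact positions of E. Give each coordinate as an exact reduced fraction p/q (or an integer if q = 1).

1. E_x = 71/48  [EA · BF = 42695/576 ∩ EB · DC = -985/24]
2. E_y = -3/8  [EA · BF = 42695/576 ∩ EB · DC = -985/24]
   → E = (71/48, -3/8)

E = (71/48, -3/8)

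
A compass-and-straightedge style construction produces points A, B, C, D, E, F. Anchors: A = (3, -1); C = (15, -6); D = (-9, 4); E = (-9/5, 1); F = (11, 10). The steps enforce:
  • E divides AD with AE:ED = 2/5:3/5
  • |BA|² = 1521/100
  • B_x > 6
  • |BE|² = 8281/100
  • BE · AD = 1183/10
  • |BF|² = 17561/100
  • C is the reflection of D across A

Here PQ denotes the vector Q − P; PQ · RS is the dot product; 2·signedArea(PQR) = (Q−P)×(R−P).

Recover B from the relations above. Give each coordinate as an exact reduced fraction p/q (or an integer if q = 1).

1. B_x = 33/5  [line 12·x + -5·y + -917/10 = 0 ∩ |BA|² = 1521/100]
2. B_y = -5/2  [line 12·x + -5·y + -917/10 = 0 ∩ |BA|² = 1521/100]
   → B = (33/5, -5/2)

B = (33/5, -5/2)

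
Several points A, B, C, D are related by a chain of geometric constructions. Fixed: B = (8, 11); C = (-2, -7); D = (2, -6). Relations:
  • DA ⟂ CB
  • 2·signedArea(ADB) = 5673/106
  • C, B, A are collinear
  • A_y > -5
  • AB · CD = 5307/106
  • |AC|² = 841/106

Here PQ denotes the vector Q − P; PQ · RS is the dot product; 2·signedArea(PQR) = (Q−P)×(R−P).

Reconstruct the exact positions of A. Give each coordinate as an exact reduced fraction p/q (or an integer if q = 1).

1. A_x = -67/106  [C, B, A are collinear ∩ DA ⟂ CB]
2. A_y = -481/106  [C, B, A are collinear ∩ DA ⟂ CB]
   → A = (-67/106, -481/106)

A = (-67/106, -481/106)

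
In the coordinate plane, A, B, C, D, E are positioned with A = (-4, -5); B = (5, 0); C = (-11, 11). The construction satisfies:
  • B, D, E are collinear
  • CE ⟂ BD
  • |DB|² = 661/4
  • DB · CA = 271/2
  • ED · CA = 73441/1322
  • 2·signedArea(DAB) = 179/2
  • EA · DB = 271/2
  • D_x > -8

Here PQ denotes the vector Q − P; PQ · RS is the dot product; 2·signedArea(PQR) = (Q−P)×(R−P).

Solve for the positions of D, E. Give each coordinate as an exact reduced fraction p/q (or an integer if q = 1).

D = (-15/2, 3)
E = (-8345/661, 2796/661)

1. D_x = -15/2  [2·signedArea(DAB) = 179/2 ∩ DB · CA = 271/2]
2. D_y = 3  [2·signedArea(DAB) = 179/2 ∩ DB · CA = 271/2]
   → D = (-15/2, 3)
3. E_x = -8345/661  [B, D, E are collinear ∩ CE ⟂ BD]
4. E_y = 2796/661  [B, D, E are collinear ∩ CE ⟂ BD]
   → E = (-8345/661, 2796/661)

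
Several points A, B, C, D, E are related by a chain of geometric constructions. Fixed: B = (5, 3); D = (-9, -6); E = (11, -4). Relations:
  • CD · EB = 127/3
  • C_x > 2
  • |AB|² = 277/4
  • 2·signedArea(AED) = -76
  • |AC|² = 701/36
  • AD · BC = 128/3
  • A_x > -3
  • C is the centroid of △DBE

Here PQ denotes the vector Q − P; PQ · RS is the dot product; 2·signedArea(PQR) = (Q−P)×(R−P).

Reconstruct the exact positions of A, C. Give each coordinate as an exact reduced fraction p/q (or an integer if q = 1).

1. C_x = 7/3  [C is the centroid of △DBE]
2. C_y = -7/3  [C is the centroid of △DBE]
   → C = (7/3, -7/3)
3. A_x = -2  [AD · BC = 128/3 ∩ 2·signedArea(AED) = -76]
4. A_y = -3/2  [AD · BC = 128/3 ∩ 2·signedArea(AED) = -76]
   → A = (-2, -3/2)

A = (-2, -3/2)
C = (7/3, -7/3)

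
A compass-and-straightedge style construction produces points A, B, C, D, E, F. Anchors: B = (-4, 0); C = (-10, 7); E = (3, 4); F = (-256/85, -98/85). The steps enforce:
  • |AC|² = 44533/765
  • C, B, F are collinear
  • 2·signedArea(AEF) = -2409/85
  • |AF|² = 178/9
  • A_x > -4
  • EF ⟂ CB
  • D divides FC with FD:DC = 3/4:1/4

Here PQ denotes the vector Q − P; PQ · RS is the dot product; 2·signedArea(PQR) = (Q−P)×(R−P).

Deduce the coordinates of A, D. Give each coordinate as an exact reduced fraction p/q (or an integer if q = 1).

1. A_x = -851/255  [line 438/85·x + -511/85·y + 3139/85 = 0 ∩ |AF|² = 178/9]
2. A_y = 279/85  [line 438/85·x + -511/85·y + 3139/85 = 0 ∩ |AF|² = 178/9]
   → A = (-851/255, 279/85)
3. D_x = -1403/170  [D divides FC with FD:DC = 3/4:1/4]
4. D_y = 1687/340  [D divides FC with FD:DC = 3/4:1/4]
   → D = (-1403/170, 1687/340)

A = (-851/255, 279/85)
D = (-1403/170, 1687/340)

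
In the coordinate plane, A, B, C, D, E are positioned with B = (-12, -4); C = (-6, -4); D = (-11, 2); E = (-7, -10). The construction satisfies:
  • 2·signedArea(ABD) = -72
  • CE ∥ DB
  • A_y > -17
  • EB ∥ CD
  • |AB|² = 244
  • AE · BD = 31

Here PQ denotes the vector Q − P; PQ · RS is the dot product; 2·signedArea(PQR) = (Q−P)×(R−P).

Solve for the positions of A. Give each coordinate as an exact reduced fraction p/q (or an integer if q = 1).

A = (-2, -16)

1. A_x = -2  [AE · BD = 31 ∩ 2·signedArea(ABD) = -72]
2. A_y = -16  [AE · BD = 31 ∩ 2·signedArea(ABD) = -72]
   → A = (-2, -16)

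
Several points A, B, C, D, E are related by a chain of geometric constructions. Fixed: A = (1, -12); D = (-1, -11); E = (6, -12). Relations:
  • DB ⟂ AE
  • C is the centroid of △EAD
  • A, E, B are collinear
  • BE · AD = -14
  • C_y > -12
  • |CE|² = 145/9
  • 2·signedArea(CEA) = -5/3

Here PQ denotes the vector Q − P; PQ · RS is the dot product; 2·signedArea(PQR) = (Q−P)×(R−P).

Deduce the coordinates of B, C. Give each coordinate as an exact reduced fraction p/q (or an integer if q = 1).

1. B_x = -1  [A, E, B are collinear ∩ DB ⟂ AE]
2. B_y = -12  [A, E, B are collinear ∩ DB ⟂ AE]
   → B = (-1, -12)
3. C_x = 2  [C is the centroid of △EAD]
4. C_y = -35/3  [C is the centroid of △EAD]
   → C = (2, -35/3)

B = (-1, -12)
C = (2, -35/3)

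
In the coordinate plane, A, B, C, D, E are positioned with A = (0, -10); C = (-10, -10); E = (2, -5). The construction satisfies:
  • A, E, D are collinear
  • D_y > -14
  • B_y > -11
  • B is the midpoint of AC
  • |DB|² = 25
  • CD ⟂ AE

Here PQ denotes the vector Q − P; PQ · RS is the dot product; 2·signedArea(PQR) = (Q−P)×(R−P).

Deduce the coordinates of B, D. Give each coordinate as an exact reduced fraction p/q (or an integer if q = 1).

B = (-5, -10)
D = (-40/29, -390/29)

1. B_x = -5  [B is the midpoint of AC]
2. B_y = -10  [B is the midpoint of AC]
   → B = (-5, -10)
3. D_x = -40/29  [A, E, D are collinear ∩ CD ⟂ AE]
4. D_y = -390/29  [A, E, D are collinear ∩ CD ⟂ AE]
   → D = (-40/29, -390/29)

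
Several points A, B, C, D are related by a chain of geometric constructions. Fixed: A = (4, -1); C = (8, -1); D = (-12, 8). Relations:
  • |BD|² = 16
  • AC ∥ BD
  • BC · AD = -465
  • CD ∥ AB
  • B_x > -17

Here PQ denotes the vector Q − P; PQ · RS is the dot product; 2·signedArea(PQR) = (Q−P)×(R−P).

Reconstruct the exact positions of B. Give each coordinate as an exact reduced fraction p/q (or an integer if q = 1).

1. B_x = -16  [AC ∥ BD ∩ CD ∥ AB]
2. B_y = 8  [AC ∥ BD ∩ CD ∥ AB]
   → B = (-16, 8)

B = (-16, 8)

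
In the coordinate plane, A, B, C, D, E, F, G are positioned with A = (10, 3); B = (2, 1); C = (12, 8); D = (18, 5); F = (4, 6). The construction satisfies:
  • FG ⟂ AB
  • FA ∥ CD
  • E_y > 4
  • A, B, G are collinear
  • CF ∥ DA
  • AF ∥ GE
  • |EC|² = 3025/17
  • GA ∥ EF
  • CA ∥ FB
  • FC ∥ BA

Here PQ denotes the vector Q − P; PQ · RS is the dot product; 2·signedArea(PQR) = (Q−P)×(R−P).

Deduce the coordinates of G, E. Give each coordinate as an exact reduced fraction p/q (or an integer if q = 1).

E = (-16/17, 81/17)
G = (86/17, 30/17)

1. G_x = 86/17  [A, B, G are collinear ∩ FG ⟂ AB]
2. G_y = 30/17  [A, B, G are collinear ∩ FG ⟂ AB]
   → G = (86/17, 30/17)
3. E_x = -16/17  [GA ∥ EF ∩ AF ∥ GE]
4. E_y = 81/17  [GA ∥ EF ∩ AF ∥ GE]
   → E = (-16/17, 81/17)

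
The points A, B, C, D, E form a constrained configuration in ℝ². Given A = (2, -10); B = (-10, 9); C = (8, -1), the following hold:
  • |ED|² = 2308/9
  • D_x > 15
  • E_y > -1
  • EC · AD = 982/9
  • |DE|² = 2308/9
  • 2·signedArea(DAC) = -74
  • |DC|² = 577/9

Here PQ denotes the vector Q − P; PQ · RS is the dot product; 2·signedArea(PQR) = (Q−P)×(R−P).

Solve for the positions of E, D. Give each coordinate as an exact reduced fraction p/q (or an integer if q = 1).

1. D_x = 16  [line -9·x + 6·y + 152 = 0 ∩ |DC|² = 577/9]
2. D_y = -4/3  [line -9·x + 6·y + 152 = 0 ∩ |DC|² = 577/9]
   → D = (16, -4/3)
3. E_x = 0  [line -14·x + -26/3·y + -52/9 = 0 ∩ |ED|² = 2308/9]
4. E_y = -2/3  [line -14·x + -26/3·y + -52/9 = 0 ∩ |ED|² = 2308/9]
   → E = (0, -2/3)

D = (16, -4/3)
E = (0, -2/3)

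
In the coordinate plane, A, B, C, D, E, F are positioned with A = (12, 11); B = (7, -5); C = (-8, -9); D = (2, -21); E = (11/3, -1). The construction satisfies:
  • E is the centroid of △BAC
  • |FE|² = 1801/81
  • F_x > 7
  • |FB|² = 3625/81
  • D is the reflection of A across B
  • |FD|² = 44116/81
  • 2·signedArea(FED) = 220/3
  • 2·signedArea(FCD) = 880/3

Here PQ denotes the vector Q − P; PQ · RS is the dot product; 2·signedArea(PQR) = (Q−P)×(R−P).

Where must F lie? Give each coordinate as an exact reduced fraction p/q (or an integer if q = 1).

1. F_x = 68/9  [2·signedArea(FCD) = 880/3 ∩ 2·signedArea(FED) = 220/3]
2. F_y = 5/3  [2·signedArea(FCD) = 880/3 ∩ 2·signedArea(FED) = 220/3]
   → F = (68/9, 5/3)

F = (68/9, 5/3)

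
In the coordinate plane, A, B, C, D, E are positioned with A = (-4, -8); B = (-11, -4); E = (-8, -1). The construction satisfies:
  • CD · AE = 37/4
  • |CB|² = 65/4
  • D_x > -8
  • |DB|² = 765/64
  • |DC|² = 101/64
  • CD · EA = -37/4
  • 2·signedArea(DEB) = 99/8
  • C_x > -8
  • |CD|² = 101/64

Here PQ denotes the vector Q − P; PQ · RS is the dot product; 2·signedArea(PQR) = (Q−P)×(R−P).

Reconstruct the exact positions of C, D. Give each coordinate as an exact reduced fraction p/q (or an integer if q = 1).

1. D_x = -61/8  [line 3·x + -3·y + 69/8 = 0 ∩ |DB|² = 765/64]
2. D_y = -19/4  [line 3·x + -3·y + 69/8 = 0 ∩ |DB|² = 765/64]
   → D = (-61/8, -19/4)
3. C_x = -15/2  [line -4·x + 7·y + 12 = 0 ∩ |CB|² = 65/4]
4. C_y = -6  [line -4·x + 7·y + 12 = 0 ∩ |CB|² = 65/4]
   → C = (-15/2, -6)

C = (-15/2, -6)
D = (-61/8, -19/4)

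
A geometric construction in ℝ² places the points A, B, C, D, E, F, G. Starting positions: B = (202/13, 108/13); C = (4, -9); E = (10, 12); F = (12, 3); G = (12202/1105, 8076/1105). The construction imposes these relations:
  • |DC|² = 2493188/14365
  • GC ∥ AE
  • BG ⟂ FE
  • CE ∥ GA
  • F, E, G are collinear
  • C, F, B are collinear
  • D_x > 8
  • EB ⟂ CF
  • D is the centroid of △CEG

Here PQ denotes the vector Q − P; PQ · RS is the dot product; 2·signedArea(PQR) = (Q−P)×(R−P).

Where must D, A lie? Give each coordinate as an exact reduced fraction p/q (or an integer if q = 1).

1. D_x = 9224/1105  [D is the centroid of △CEG]
2. D_y = 3797/1105  [D is the centroid of △CEG]
   → D = (9224/1105, 3797/1105)
3. A_x = 18832/1105  [GC ∥ AE ∩ CE ∥ GA]
4. A_y = 31281/1105  [GC ∥ AE ∩ CE ∥ GA]
   → A = (18832/1105, 31281/1105)

A = (18832/1105, 31281/1105)
D = (9224/1105, 3797/1105)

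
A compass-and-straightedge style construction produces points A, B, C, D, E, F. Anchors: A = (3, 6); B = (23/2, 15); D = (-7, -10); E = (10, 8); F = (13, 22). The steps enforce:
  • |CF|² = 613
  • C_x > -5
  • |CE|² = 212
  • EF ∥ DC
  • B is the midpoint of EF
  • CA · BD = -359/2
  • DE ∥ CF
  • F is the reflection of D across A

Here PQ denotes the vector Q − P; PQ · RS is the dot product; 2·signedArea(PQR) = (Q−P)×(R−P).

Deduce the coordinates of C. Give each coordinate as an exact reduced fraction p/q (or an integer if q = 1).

C = (-4, 4)

1. C_x = -4  [DE ∥ CF ∩ EF ∥ DC]
2. C_y = 4  [DE ∥ CF ∩ EF ∥ DC]
   → C = (-4, 4)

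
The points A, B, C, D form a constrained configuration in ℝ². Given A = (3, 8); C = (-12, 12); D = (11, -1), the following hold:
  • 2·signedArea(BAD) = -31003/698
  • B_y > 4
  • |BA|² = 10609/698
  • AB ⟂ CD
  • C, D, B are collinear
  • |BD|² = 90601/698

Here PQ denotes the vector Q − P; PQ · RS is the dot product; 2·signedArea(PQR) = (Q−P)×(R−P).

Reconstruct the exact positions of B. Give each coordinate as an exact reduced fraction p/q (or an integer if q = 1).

1. B_x = 755/698  [C, D, B are collinear ∩ AB ⟂ CD]
2. B_y = 3215/698  [C, D, B are collinear ∩ AB ⟂ CD]
   → B = (755/698, 3215/698)

B = (755/698, 3215/698)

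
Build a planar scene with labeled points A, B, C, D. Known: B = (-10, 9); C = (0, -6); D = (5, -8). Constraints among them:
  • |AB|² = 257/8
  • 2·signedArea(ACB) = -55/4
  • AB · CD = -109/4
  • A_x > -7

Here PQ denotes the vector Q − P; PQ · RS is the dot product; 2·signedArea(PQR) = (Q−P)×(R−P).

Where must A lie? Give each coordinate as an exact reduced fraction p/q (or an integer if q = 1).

1. A_x = -25/4  [AB · CD = -109/4 ∩ 2·signedArea(ACB) = -55/4]
2. A_y = 19/4  [AB · CD = -109/4 ∩ 2·signedArea(ACB) = -55/4]
   → A = (-25/4, 19/4)

A = (-25/4, 19/4)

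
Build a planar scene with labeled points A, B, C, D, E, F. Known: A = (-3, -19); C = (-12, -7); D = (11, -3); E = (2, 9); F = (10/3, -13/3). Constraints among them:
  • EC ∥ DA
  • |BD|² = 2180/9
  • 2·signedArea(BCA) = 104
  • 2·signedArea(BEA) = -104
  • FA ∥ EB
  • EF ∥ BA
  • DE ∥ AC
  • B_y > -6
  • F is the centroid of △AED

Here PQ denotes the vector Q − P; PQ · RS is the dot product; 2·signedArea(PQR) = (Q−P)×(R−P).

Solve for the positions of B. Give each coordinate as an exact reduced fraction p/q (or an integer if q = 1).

B = (-13/3, -17/3)

1. B_x = -13/3  [EF ∥ BA ∩ FA ∥ EB]
2. B_y = -17/3  [EF ∥ BA ∩ FA ∥ EB]
   → B = (-13/3, -17/3)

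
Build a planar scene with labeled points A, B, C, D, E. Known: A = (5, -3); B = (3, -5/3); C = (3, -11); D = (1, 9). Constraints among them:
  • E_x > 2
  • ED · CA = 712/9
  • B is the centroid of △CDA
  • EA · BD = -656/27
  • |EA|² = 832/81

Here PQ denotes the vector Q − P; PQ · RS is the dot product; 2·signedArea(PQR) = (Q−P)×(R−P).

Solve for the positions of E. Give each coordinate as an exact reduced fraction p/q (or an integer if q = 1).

E = (7/3, -11/9)

1. E_x = 7/3  [ED · CA = 712/9 ∩ EA · BD = -656/27]
2. E_y = -11/9  [ED · CA = 712/9 ∩ EA · BD = -656/27]
   → E = (7/3, -11/9)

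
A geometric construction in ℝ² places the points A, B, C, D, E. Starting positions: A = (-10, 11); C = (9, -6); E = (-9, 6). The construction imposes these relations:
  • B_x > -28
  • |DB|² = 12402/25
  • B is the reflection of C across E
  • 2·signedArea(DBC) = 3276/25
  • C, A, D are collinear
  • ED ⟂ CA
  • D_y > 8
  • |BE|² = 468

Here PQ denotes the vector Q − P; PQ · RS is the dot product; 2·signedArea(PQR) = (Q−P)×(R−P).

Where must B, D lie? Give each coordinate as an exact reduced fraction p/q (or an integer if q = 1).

B = (-27, 18)
D = (-174/25, 207/25)

1. B_x = -27  [B is the reflection of C across E]
2. B_y = 18  [B is the reflection of C across E]
   → B = (-27, 18)
3. D_x = -174/25  [C, A, D are collinear ∩ ED ⟂ CA]
4. D_y = 207/25  [C, A, D are collinear ∩ ED ⟂ CA]
   → D = (-174/25, 207/25)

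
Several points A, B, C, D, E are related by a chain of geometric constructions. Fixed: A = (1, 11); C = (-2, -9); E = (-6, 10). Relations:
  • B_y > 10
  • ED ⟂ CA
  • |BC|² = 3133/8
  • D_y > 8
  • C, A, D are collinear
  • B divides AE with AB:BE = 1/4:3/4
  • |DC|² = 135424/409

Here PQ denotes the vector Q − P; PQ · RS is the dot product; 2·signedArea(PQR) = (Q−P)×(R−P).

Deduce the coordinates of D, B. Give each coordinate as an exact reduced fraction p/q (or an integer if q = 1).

1. D_x = 286/409  [C, A, D are collinear ∩ ED ⟂ CA]
2. D_y = 3679/409  [C, A, D are collinear ∩ ED ⟂ CA]
   → D = (286/409, 3679/409)
3. B_x = -3/4  [B divides AE with AB:BE = 1/4:3/4]
4. B_y = 43/4  [B divides AE with AB:BE = 1/4:3/4]
   → B = (-3/4, 43/4)

B = (-3/4, 43/4)
D = (286/409, 3679/409)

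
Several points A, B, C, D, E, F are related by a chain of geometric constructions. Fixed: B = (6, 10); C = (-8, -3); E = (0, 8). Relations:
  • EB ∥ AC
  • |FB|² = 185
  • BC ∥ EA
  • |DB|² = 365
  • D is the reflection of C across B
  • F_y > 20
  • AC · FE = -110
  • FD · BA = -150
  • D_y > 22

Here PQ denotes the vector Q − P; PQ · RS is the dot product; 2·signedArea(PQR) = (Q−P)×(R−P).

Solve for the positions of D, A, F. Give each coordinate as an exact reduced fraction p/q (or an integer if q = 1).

1. D_x = 20  [D is the reflection of C across B]
2. D_y = 23  [D is the reflection of C across B]
   → D = (20, 23)
3. A_x = -14  [EB ∥ AC ∩ BC ∥ EA]
4. A_y = -5  [EB ∥ AC ∩ BC ∥ EA]
   → A = (-14, -5)
5. F_x = 14  [FD · BA = -150 ∩ AC · FE = -110]
6. F_y = 21  [FD · BA = -150 ∩ AC · FE = -110]
   → F = (14, 21)

A = (-14, -5)
D = (20, 23)
F = (14, 21)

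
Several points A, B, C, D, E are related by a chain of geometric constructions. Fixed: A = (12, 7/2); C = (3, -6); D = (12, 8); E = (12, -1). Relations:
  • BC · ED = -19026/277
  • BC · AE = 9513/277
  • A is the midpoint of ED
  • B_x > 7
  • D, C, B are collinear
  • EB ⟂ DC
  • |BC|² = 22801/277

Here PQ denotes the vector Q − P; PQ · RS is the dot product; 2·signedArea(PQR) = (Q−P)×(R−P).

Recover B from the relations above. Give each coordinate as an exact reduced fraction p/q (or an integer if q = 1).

1. B_x = 2190/277  [D, C, B are collinear ∩ EB ⟂ DC]
2. B_y = 452/277  [D, C, B are collinear ∩ EB ⟂ DC]
   → B = (2190/277, 452/277)

B = (2190/277, 452/277)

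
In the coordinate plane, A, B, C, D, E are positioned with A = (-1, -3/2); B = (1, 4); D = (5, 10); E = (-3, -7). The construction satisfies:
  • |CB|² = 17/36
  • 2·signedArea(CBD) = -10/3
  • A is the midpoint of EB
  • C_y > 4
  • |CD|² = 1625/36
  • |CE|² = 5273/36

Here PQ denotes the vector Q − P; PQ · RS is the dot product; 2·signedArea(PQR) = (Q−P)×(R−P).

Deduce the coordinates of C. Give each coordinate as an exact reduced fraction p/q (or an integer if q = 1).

C = (5/3, 25/6)

1. C_x = 5/3  [line -6·x + 4·y + -20/3 = 0 ∩ |CB|² = 17/36]
2. C_y = 25/6  [line -6·x + 4·y + -20/3 = 0 ∩ |CB|² = 17/36]
   → C = (5/3, 25/6)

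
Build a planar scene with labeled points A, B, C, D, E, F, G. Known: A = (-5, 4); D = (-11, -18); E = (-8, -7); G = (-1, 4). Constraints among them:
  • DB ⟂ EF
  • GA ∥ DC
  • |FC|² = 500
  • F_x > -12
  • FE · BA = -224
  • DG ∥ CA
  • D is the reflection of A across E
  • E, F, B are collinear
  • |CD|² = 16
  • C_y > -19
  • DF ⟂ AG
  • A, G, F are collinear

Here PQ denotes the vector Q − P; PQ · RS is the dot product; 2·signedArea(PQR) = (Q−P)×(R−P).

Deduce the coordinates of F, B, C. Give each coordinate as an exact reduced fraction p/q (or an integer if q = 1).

1. F_x = -11  [A, G, F are collinear ∩ DF ⟂ AG]
2. F_y = 4  [A, G, F are collinear ∩ DF ⟂ AG]
   → F = (-11, 4)
3. B_x = -352/65  [E, F, B are collinear ∩ DB ⟂ EF]
4. B_y = -1071/65  [E, F, B are collinear ∩ DB ⟂ EF]
   → B = (-352/65, -1071/65)
5. C_x = -15  [DG ∥ CA ∩ GA ∥ DC]
6. C_y = -18  [DG ∥ CA ∩ GA ∥ DC]
   → C = (-15, -18)

B = (-352/65, -1071/65)
C = (-15, -18)
F = (-11, 4)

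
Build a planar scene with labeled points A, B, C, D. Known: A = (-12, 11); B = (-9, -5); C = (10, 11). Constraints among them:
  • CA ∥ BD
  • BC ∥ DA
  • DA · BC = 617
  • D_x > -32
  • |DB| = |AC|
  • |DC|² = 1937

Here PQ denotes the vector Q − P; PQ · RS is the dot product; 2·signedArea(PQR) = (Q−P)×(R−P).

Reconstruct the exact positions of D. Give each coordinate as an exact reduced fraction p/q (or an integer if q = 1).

1. D_x = -31  [BC ∥ DA ∩ CA ∥ BD]
2. D_y = -5  [BC ∥ DA ∩ CA ∥ BD]
   → D = (-31, -5)

D = (-31, -5)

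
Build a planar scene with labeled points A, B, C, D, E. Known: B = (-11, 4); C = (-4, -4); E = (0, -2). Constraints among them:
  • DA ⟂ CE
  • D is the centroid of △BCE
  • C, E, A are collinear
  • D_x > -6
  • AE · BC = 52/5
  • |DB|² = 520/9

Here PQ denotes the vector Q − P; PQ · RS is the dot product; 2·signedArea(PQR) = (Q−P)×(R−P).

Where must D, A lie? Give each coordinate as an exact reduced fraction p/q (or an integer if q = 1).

A = (-52/15, -56/15)
D = (-5, -2/3)

1. D_x = -5  [D is the centroid of △BCE]
2. D_y = -2/3  [D is the centroid of △BCE]
   → D = (-5, -2/3)
3. A_x = -52/15  [C, E, A are collinear ∩ DA ⟂ CE]
4. A_y = -56/15  [C, E, A are collinear ∩ DA ⟂ CE]
   → A = (-52/15, -56/15)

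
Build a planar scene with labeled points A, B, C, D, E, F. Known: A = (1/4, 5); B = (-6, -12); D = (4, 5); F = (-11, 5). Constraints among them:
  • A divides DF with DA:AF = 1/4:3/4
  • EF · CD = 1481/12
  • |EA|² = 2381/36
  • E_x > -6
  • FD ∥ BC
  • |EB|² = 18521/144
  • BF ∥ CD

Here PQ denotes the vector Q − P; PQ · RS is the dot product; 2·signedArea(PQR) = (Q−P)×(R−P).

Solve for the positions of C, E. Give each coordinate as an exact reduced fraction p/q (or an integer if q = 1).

C = (9, -12)
E = (-67/12, -2/3)

1. C_x = 9  [BF ∥ CD ∩ FD ∥ BC]
2. C_y = -12  [BF ∥ CD ∩ FD ∥ BC]
   → C = (9, -12)
3. E_x = -67/12  [line 5·x + -17·y + 199/12 = 0 ∩ |EB|² = 18521/144]
4. E_y = -2/3  [line 5·x + -17·y + 199/12 = 0 ∩ |EB|² = 18521/144]
   → E = (-67/12, -2/3)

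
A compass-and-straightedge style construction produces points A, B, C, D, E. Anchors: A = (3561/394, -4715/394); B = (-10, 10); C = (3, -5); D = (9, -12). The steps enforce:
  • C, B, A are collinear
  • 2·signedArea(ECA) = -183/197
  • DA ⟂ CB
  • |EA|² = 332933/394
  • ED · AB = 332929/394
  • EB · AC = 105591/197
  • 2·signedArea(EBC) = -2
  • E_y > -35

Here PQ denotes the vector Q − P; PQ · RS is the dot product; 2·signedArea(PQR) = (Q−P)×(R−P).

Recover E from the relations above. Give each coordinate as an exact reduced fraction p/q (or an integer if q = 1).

E = (28, -34)

1. E_x = 28  [EB · AC = 105591/197 ∩ 2·signedArea(ECA) = -183/197]
2. E_y = -34  [EB · AC = 105591/197 ∩ 2·signedArea(ECA) = -183/197]
   → E = (28, -34)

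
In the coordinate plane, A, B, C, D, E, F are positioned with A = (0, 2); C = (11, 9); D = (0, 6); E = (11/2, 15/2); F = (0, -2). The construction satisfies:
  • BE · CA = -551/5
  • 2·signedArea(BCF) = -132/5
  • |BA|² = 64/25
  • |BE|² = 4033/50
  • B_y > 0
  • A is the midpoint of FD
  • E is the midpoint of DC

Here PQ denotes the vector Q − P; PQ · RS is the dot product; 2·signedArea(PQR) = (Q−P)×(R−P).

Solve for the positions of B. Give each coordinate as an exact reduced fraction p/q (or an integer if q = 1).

1. B_x = 0  [BE · CA = -551/5 ∩ 2·signedArea(BCF) = -132/5]
2. B_y = 2/5  [BE · CA = -551/5 ∩ 2·signedArea(BCF) = -132/5]
   → B = (0, 2/5)

B = (0, 2/5)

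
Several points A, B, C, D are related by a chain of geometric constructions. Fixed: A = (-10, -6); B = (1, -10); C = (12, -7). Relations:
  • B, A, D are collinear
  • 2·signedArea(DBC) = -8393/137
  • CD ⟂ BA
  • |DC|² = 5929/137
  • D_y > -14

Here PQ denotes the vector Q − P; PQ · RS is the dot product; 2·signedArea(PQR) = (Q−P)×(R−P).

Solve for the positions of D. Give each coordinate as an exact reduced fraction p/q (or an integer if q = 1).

1. D_x = 1336/137  [B, A, D are collinear ∩ CD ⟂ BA]
2. D_y = -1806/137  [B, A, D are collinear ∩ CD ⟂ BA]
   → D = (1336/137, -1806/137)

D = (1336/137, -1806/137)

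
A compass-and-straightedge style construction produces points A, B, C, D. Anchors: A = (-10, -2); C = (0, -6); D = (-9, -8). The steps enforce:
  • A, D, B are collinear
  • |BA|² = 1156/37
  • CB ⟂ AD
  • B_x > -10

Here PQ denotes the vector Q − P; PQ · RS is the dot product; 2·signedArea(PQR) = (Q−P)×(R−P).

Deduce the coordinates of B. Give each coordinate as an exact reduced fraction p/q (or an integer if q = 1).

B = (-336/37, -278/37)

1. B_x = -336/37  [A, D, B are collinear ∩ CB ⟂ AD]
2. B_y = -278/37  [A, D, B are collinear ∩ CB ⟂ AD]
   → B = (-336/37, -278/37)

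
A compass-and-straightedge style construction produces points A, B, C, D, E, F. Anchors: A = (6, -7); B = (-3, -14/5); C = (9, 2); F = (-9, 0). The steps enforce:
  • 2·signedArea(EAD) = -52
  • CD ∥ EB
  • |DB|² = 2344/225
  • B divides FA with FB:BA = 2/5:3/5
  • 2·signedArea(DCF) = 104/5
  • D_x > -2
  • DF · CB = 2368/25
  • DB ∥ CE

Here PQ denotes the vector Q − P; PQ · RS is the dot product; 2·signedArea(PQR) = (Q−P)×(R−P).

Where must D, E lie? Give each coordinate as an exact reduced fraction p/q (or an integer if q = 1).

1. D_x = -1  [2·signedArea(DCF) = 104/5 ∩ DF · CB = 2368/25]
2. D_y = -4/15  [2·signedArea(DCF) = 104/5 ∩ DF · CB = 2368/25]
   → D = (-1, -4/15)
3. E_x = 7  [CD ∥ EB ∩ DB ∥ CE]
4. E_y = -8/15  [CD ∥ EB ∩ DB ∥ CE]
   → E = (7, -8/15)

D = (-1, -4/15)
E = (7, -8/15)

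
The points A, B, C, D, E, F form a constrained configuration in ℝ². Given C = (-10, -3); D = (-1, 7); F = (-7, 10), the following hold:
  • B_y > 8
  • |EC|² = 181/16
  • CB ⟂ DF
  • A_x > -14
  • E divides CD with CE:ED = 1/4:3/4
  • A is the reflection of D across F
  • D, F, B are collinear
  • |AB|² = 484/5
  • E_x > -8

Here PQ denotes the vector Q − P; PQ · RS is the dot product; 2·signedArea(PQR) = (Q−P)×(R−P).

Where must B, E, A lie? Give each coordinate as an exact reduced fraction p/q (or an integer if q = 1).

A = (-13, 13)
B = (-21/5, 43/5)
E = (-31/4, -1/2)

1. B_x = -21/5  [D, F, B are collinear ∩ CB ⟂ DF]
2. B_y = 43/5  [D, F, B are collinear ∩ CB ⟂ DF]
   → B = (-21/5, 43/5)
3. E_x = -31/4  [E divides CD with CE:ED = 1/4:3/4]
4. E_y = -1/2  [E divides CD with CE:ED = 1/4:3/4]
   → E = (-31/4, -1/2)
5. A_x = -13  [A is the reflection of D across F]
6. A_y = 13  [A is the reflection of D across F]
   → A = (-13, 13)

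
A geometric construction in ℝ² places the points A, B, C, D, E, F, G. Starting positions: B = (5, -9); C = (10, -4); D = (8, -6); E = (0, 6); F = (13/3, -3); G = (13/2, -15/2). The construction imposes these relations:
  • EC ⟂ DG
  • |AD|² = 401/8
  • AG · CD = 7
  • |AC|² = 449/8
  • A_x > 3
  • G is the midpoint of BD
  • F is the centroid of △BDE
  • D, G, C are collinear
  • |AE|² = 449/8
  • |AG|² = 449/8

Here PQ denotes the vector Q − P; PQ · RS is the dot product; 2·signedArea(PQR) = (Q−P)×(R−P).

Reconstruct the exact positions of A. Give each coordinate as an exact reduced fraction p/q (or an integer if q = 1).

1. A_x = 13/4  [line 2·x + 2·y + -5 = 0 ∩ |AE|² = 449/8]
2. A_y = -3/4  [line 2·x + 2·y + -5 = 0 ∩ |AE|² = 449/8]
   → A = (13/4, -3/4)

A = (13/4, -3/4)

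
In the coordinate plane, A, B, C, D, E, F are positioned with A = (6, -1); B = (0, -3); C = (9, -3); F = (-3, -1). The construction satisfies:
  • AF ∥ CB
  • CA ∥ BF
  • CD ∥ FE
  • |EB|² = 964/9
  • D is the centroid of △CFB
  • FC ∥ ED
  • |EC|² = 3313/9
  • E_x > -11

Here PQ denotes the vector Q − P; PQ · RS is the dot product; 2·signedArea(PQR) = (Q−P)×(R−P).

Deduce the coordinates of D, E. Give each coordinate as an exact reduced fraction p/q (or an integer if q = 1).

D = (2, -7/3)
E = (-10, -1/3)

1. D_x = 2  [D is the centroid of △CFB]
2. D_y = -7/3  [D is the centroid of △CFB]
   → D = (2, -7/3)
3. E_x = -10  [FC ∥ ED ∩ CD ∥ FE]
4. E_y = -1/3  [FC ∥ ED ∩ CD ∥ FE]
   → E = (-10, -1/3)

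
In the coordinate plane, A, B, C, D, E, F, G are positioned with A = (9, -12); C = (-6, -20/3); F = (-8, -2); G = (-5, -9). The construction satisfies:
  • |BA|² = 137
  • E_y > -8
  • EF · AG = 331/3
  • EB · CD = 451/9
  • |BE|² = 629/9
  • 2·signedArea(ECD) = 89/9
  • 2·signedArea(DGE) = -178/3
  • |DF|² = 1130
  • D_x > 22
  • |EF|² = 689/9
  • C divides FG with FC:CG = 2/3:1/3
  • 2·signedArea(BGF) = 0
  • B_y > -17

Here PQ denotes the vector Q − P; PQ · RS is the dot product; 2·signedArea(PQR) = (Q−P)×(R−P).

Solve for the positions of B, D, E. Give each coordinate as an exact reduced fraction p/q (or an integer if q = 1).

B = (-2, -16)
D = (23, -15)
E = (-4/3, -23/3)

1. B_x = -2  [line -7·x + -3·y + -62 = 0 ∩ |BA|² = 137]
2. B_y = -16  [line -7·x + -3·y + -62 = 0 ∩ |BA|² = 137]
   → B = (-2, -16)
3. E_x = -4/3  [line 14·x + -3·y + -13/3 = 0 ∩ |BE|² = 629/9]
4. E_y = -23/3  [line 14·x + -3·y + -13/3 = 0 ∩ |BE|² = 629/9]
   → E = (-4/3, -23/3)
5. D_x = 23  [2·signedArea(DGE) = -178/3 ∩ EB · CD = 451/9]
6. D_y = -15  [2·signedArea(DGE) = -178/3 ∩ EB · CD = 451/9]
   → D = (23, -15)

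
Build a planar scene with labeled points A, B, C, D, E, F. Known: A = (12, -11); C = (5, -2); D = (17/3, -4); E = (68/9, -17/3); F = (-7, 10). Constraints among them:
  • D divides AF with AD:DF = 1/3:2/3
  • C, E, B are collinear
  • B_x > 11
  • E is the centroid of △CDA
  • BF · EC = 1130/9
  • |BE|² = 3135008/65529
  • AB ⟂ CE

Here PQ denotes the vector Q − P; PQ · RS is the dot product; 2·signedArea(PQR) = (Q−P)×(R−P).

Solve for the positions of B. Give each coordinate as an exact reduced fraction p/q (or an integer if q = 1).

1. B_x = 9312/809  [C, E, B are collinear ∩ AB ⟂ CE]
2. B_y = -9175/809  [C, E, B are collinear ∩ AB ⟂ CE]
   → B = (9312/809, -9175/809)

B = (9312/809, -9175/809)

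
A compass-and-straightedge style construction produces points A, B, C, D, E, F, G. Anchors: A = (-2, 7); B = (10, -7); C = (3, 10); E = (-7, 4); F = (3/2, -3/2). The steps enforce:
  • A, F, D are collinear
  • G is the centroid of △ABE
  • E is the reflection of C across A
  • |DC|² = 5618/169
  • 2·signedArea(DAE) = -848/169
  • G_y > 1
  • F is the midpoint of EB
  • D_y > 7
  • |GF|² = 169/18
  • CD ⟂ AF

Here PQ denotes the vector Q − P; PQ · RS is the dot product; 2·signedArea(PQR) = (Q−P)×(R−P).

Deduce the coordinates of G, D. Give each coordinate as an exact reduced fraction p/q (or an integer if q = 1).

1. G_x = 1/3  [G is the centroid of △ABE]
2. G_y = 4/3  [G is the centroid of △ABE]
   → G = (1/3, 4/3)
3. D_x = -394/169  [A, F, D are collinear ∩ CD ⟂ AF]
4. D_y = 1319/169  [A, F, D are collinear ∩ CD ⟂ AF]
   → D = (-394/169, 1319/169)

D = (-394/169, 1319/169)
G = (1/3, 4/3)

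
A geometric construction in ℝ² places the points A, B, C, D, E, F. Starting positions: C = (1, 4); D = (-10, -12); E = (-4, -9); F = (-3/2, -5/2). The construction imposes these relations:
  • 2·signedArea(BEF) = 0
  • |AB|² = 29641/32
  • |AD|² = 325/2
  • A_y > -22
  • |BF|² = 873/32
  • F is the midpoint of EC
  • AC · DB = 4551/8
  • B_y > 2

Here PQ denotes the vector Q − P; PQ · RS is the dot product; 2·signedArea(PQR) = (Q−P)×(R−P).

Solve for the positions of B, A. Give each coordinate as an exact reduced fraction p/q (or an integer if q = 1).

1. B_x = 3/8  [line -13/2·x + 5/2·y + -7/2 = 0 ∩ |BF|² = 873/32]
2. B_y = 19/8  [line -13/2·x + 5/2·y + -7/2 = 0 ∩ |BF|² = 873/32]
   → B = (3/8, 19/8)
3. A_x = -37/2  [line -83/8·x + -115/8·y + -501 = 0 ∩ |AD|² = 325/2]
4. A_y = -43/2  [line -83/8·x + -115/8·y + -501 = 0 ∩ |AD|² = 325/2]
   → A = (-37/2, -43/2)

A = (-37/2, -43/2)
B = (3/8, 19/8)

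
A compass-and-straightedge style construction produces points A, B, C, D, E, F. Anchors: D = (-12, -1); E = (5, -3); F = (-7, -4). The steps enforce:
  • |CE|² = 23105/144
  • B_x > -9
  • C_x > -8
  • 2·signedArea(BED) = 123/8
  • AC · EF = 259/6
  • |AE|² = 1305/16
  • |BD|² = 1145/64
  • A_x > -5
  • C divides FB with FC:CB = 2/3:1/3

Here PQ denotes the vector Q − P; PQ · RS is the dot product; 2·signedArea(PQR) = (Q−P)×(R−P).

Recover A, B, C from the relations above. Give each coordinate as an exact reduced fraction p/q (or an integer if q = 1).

A = (-4, -15/4)
B = (-8, -19/8)
C = (-23/3, -35/12)

1. B_x = -8  [line -2·x + -17·y + -451/8 = 0 ∩ |BD|² = 1145/64]
2. B_y = -19/8  [line -2·x + -17·y + -451/8 = 0 ∩ |BD|² = 1145/64]
   → B = (-8, -19/8)
3. C_x = -23/3  [C divides FB with FC:CB = 2/3:1/3]
4. C_y = -35/12  [C divides FB with FC:CB = 2/3:1/3]
   → C = (-23/3, -35/12)
5. A_x = -4  [line 12·x + 1·y + 207/4 = 0 ∩ |AE|² = 1305/16]
6. A_y = -15/4  [line 12·x + 1·y + 207/4 = 0 ∩ |AE|² = 1305/16]
   → A = (-4, -15/4)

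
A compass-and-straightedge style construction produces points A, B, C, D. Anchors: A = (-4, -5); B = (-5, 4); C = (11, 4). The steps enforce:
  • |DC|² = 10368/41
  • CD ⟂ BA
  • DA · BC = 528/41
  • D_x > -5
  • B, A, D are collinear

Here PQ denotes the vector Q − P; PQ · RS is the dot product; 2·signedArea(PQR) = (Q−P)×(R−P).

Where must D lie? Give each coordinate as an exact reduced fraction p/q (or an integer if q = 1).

1. D_x = -197/41  [B, A, D are collinear ∩ CD ⟂ BA]
2. D_y = 92/41  [B, A, D are collinear ∩ CD ⟂ BA]
   → D = (-197/41, 92/41)

D = (-197/41, 92/41)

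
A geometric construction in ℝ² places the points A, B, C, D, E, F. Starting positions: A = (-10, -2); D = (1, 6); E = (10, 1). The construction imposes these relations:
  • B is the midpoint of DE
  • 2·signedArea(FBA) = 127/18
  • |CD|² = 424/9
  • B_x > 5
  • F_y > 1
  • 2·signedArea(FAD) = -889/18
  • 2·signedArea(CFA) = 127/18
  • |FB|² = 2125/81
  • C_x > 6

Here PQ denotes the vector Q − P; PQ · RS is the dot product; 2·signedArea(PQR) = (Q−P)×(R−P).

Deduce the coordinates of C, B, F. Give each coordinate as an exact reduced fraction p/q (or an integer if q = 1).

B = (11/2, 7/2)
C = (7, 8/3)
F = (5/6, 25/18)

1. B_x = 11/2  [B is the midpoint of DE]
2. B_y = 7/2  [B is the midpoint of DE]
   → B = (11/2, 7/2)
3. F_x = 5/6  [2·signedArea(FBA) = 127/18 ∩ 2·signedArea(FAD) = -889/18]
4. F_y = 25/18  [2·signedArea(FBA) = 127/18 ∩ 2·signedArea(FAD) = -889/18]
   → F = (5/6, 25/18)
5. C_x = 7  [line 61/18·x + -65/6·y + 31/6 = 0 ∩ |CD|² = 424/9]
6. C_y = 8/3  [line 61/18·x + -65/6·y + 31/6 = 0 ∩ |CD|² = 424/9]
   → C = (7, 8/3)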